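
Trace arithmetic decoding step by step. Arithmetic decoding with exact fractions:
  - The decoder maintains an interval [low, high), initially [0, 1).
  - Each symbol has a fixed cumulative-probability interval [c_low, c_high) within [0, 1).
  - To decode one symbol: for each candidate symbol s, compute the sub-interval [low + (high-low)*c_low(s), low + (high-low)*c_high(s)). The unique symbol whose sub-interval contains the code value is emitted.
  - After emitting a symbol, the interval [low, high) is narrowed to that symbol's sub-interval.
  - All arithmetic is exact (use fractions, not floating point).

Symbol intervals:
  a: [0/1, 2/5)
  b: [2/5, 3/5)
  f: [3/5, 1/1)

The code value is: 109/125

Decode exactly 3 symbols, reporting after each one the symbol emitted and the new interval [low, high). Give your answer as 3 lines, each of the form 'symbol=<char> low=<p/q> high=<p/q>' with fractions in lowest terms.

Step 1: interval [0/1, 1/1), width = 1/1 - 0/1 = 1/1
  'a': [0/1 + 1/1*0/1, 0/1 + 1/1*2/5) = [0/1, 2/5)
  'b': [0/1 + 1/1*2/5, 0/1 + 1/1*3/5) = [2/5, 3/5)
  'f': [0/1 + 1/1*3/5, 0/1 + 1/1*1/1) = [3/5, 1/1) <- contains code 109/125
  emit 'f', narrow to [3/5, 1/1)
Step 2: interval [3/5, 1/1), width = 1/1 - 3/5 = 2/5
  'a': [3/5 + 2/5*0/1, 3/5 + 2/5*2/5) = [3/5, 19/25)
  'b': [3/5 + 2/5*2/5, 3/5 + 2/5*3/5) = [19/25, 21/25)
  'f': [3/5 + 2/5*3/5, 3/5 + 2/5*1/1) = [21/25, 1/1) <- contains code 109/125
  emit 'f', narrow to [21/25, 1/1)
Step 3: interval [21/25, 1/1), width = 1/1 - 21/25 = 4/25
  'a': [21/25 + 4/25*0/1, 21/25 + 4/25*2/5) = [21/25, 113/125) <- contains code 109/125
  'b': [21/25 + 4/25*2/5, 21/25 + 4/25*3/5) = [113/125, 117/125)
  'f': [21/25 + 4/25*3/5, 21/25 + 4/25*1/1) = [117/125, 1/1)
  emit 'a', narrow to [21/25, 113/125)

Answer: symbol=f low=3/5 high=1/1
symbol=f low=21/25 high=1/1
symbol=a low=21/25 high=113/125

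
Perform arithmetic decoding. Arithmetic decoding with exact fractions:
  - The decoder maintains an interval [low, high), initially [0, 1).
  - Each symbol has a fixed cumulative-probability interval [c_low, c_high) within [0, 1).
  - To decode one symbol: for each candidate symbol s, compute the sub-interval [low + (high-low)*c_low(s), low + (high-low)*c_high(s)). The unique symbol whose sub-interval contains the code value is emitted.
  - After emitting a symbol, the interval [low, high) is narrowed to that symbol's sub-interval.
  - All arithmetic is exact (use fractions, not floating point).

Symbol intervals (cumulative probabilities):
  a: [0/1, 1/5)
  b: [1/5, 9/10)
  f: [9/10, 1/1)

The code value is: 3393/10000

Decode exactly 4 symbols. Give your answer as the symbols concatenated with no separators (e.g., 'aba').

Answer: baff

Derivation:
Step 1: interval [0/1, 1/1), width = 1/1 - 0/1 = 1/1
  'a': [0/1 + 1/1*0/1, 0/1 + 1/1*1/5) = [0/1, 1/5)
  'b': [0/1 + 1/1*1/5, 0/1 + 1/1*9/10) = [1/5, 9/10) <- contains code 3393/10000
  'f': [0/1 + 1/1*9/10, 0/1 + 1/1*1/1) = [9/10, 1/1)
  emit 'b', narrow to [1/5, 9/10)
Step 2: interval [1/5, 9/10), width = 9/10 - 1/5 = 7/10
  'a': [1/5 + 7/10*0/1, 1/5 + 7/10*1/5) = [1/5, 17/50) <- contains code 3393/10000
  'b': [1/5 + 7/10*1/5, 1/5 + 7/10*9/10) = [17/50, 83/100)
  'f': [1/5 + 7/10*9/10, 1/5 + 7/10*1/1) = [83/100, 9/10)
  emit 'a', narrow to [1/5, 17/50)
Step 3: interval [1/5, 17/50), width = 17/50 - 1/5 = 7/50
  'a': [1/5 + 7/50*0/1, 1/5 + 7/50*1/5) = [1/5, 57/250)
  'b': [1/5 + 7/50*1/5, 1/5 + 7/50*9/10) = [57/250, 163/500)
  'f': [1/5 + 7/50*9/10, 1/5 + 7/50*1/1) = [163/500, 17/50) <- contains code 3393/10000
  emit 'f', narrow to [163/500, 17/50)
Step 4: interval [163/500, 17/50), width = 17/50 - 163/500 = 7/500
  'a': [163/500 + 7/500*0/1, 163/500 + 7/500*1/5) = [163/500, 411/1250)
  'b': [163/500 + 7/500*1/5, 163/500 + 7/500*9/10) = [411/1250, 1693/5000)
  'f': [163/500 + 7/500*9/10, 163/500 + 7/500*1/1) = [1693/5000, 17/50) <- contains code 3393/10000
  emit 'f', narrow to [1693/5000, 17/50)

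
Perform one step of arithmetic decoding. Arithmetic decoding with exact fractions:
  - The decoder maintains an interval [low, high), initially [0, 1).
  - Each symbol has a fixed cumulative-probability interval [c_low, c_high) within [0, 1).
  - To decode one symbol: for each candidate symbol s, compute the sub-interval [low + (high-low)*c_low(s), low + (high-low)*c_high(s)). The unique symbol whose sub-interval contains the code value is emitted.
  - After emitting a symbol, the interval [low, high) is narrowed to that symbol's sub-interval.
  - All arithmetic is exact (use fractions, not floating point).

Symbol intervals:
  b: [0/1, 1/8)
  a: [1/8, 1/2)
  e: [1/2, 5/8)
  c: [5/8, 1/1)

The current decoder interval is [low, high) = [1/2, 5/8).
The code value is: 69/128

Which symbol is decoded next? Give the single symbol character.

Answer: a

Derivation:
Interval width = high − low = 5/8 − 1/2 = 1/8
Scaled code = (code − low) / width = (69/128 − 1/2) / 1/8 = 5/16
  b: [0/1, 1/8) 
  a: [1/8, 1/2) ← scaled code falls here ✓
  e: [1/2, 5/8) 
  c: [5/8, 1/1) 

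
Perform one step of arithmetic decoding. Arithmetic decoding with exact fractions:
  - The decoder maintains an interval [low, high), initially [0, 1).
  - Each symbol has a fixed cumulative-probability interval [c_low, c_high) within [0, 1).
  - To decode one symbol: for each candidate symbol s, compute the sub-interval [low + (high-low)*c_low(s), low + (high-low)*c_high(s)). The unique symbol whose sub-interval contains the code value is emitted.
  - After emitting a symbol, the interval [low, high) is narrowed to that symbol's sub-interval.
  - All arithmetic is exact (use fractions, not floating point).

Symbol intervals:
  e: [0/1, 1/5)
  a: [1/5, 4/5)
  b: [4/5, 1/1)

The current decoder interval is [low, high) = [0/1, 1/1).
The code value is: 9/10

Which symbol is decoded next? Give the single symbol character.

Answer: b

Derivation:
Interval width = high − low = 1/1 − 0/1 = 1/1
Scaled code = (code − low) / width = (9/10 − 0/1) / 1/1 = 9/10
  e: [0/1, 1/5) 
  a: [1/5, 4/5) 
  b: [4/5, 1/1) ← scaled code falls here ✓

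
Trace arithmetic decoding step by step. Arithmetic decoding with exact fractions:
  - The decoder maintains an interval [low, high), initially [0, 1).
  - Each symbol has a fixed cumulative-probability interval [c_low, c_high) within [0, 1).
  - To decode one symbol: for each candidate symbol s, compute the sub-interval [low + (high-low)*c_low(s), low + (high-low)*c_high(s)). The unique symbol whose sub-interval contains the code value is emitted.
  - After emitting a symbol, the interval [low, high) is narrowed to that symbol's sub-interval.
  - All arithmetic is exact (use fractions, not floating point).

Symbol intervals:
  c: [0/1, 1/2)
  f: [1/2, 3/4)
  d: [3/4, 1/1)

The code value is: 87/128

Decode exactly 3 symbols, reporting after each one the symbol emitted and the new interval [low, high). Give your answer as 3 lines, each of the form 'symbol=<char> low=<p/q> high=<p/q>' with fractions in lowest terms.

Answer: symbol=f low=1/2 high=3/4
symbol=f low=5/8 high=11/16
symbol=d low=43/64 high=11/16

Derivation:
Step 1: interval [0/1, 1/1), width = 1/1 - 0/1 = 1/1
  'c': [0/1 + 1/1*0/1, 0/1 + 1/1*1/2) = [0/1, 1/2)
  'f': [0/1 + 1/1*1/2, 0/1 + 1/1*3/4) = [1/2, 3/4) <- contains code 87/128
  'd': [0/1 + 1/1*3/4, 0/1 + 1/1*1/1) = [3/4, 1/1)
  emit 'f', narrow to [1/2, 3/4)
Step 2: interval [1/2, 3/4), width = 3/4 - 1/2 = 1/4
  'c': [1/2 + 1/4*0/1, 1/2 + 1/4*1/2) = [1/2, 5/8)
  'f': [1/2 + 1/4*1/2, 1/2 + 1/4*3/4) = [5/8, 11/16) <- contains code 87/128
  'd': [1/2 + 1/4*3/4, 1/2 + 1/4*1/1) = [11/16, 3/4)
  emit 'f', narrow to [5/8, 11/16)
Step 3: interval [5/8, 11/16), width = 11/16 - 5/8 = 1/16
  'c': [5/8 + 1/16*0/1, 5/8 + 1/16*1/2) = [5/8, 21/32)
  'f': [5/8 + 1/16*1/2, 5/8 + 1/16*3/4) = [21/32, 43/64)
  'd': [5/8 + 1/16*3/4, 5/8 + 1/16*1/1) = [43/64, 11/16) <- contains code 87/128
  emit 'd', narrow to [43/64, 11/16)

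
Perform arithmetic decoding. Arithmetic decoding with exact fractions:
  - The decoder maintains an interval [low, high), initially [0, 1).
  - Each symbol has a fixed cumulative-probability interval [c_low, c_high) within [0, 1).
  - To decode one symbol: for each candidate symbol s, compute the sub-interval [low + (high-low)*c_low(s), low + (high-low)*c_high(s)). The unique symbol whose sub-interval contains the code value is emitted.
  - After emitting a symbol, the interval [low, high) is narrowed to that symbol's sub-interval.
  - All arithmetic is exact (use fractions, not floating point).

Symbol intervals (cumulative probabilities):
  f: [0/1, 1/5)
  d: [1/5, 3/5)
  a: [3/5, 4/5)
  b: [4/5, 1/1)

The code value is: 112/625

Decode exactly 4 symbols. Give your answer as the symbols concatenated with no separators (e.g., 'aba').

Step 1: interval [0/1, 1/1), width = 1/1 - 0/1 = 1/1
  'f': [0/1 + 1/1*0/1, 0/1 + 1/1*1/5) = [0/1, 1/5) <- contains code 112/625
  'd': [0/1 + 1/1*1/5, 0/1 + 1/1*3/5) = [1/5, 3/5)
  'a': [0/1 + 1/1*3/5, 0/1 + 1/1*4/5) = [3/5, 4/5)
  'b': [0/1 + 1/1*4/5, 0/1 + 1/1*1/1) = [4/5, 1/1)
  emit 'f', narrow to [0/1, 1/5)
Step 2: interval [0/1, 1/5), width = 1/5 - 0/1 = 1/5
  'f': [0/1 + 1/5*0/1, 0/1 + 1/5*1/5) = [0/1, 1/25)
  'd': [0/1 + 1/5*1/5, 0/1 + 1/5*3/5) = [1/25, 3/25)
  'a': [0/1 + 1/5*3/5, 0/1 + 1/5*4/5) = [3/25, 4/25)
  'b': [0/1 + 1/5*4/5, 0/1 + 1/5*1/1) = [4/25, 1/5) <- contains code 112/625
  emit 'b', narrow to [4/25, 1/5)
Step 3: interval [4/25, 1/5), width = 1/5 - 4/25 = 1/25
  'f': [4/25 + 1/25*0/1, 4/25 + 1/25*1/5) = [4/25, 21/125)
  'd': [4/25 + 1/25*1/5, 4/25 + 1/25*3/5) = [21/125, 23/125) <- contains code 112/625
  'a': [4/25 + 1/25*3/5, 4/25 + 1/25*4/5) = [23/125, 24/125)
  'b': [4/25 + 1/25*4/5, 4/25 + 1/25*1/1) = [24/125, 1/5)
  emit 'd', narrow to [21/125, 23/125)
Step 4: interval [21/125, 23/125), width = 23/125 - 21/125 = 2/125
  'f': [21/125 + 2/125*0/1, 21/125 + 2/125*1/5) = [21/125, 107/625)
  'd': [21/125 + 2/125*1/5, 21/125 + 2/125*3/5) = [107/625, 111/625)
  'a': [21/125 + 2/125*3/5, 21/125 + 2/125*4/5) = [111/625, 113/625) <- contains code 112/625
  'b': [21/125 + 2/125*4/5, 21/125 + 2/125*1/1) = [113/625, 23/125)
  emit 'a', narrow to [111/625, 113/625)

Answer: fbda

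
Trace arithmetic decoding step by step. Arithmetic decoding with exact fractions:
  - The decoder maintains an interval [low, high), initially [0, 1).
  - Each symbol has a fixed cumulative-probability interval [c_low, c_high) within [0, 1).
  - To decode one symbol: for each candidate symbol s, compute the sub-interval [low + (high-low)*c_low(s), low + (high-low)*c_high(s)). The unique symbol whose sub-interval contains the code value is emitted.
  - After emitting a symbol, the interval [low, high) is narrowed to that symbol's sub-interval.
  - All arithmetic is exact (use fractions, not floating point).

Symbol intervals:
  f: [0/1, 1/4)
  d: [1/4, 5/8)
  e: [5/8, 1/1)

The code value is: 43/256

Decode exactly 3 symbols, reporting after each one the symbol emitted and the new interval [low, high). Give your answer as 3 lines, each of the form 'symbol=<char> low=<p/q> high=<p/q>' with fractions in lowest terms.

Answer: symbol=f low=0/1 high=1/4
symbol=e low=5/32 high=1/4
symbol=f low=5/32 high=23/128

Derivation:
Step 1: interval [0/1, 1/1), width = 1/1 - 0/1 = 1/1
  'f': [0/1 + 1/1*0/1, 0/1 + 1/1*1/4) = [0/1, 1/4) <- contains code 43/256
  'd': [0/1 + 1/1*1/4, 0/1 + 1/1*5/8) = [1/4, 5/8)
  'e': [0/1 + 1/1*5/8, 0/1 + 1/1*1/1) = [5/8, 1/1)
  emit 'f', narrow to [0/1, 1/4)
Step 2: interval [0/1, 1/4), width = 1/4 - 0/1 = 1/4
  'f': [0/1 + 1/4*0/1, 0/1 + 1/4*1/4) = [0/1, 1/16)
  'd': [0/1 + 1/4*1/4, 0/1 + 1/4*5/8) = [1/16, 5/32)
  'e': [0/1 + 1/4*5/8, 0/1 + 1/4*1/1) = [5/32, 1/4) <- contains code 43/256
  emit 'e', narrow to [5/32, 1/4)
Step 3: interval [5/32, 1/4), width = 1/4 - 5/32 = 3/32
  'f': [5/32 + 3/32*0/1, 5/32 + 3/32*1/4) = [5/32, 23/128) <- contains code 43/256
  'd': [5/32 + 3/32*1/4, 5/32 + 3/32*5/8) = [23/128, 55/256)
  'e': [5/32 + 3/32*5/8, 5/32 + 3/32*1/1) = [55/256, 1/4)
  emit 'f', narrow to [5/32, 23/128)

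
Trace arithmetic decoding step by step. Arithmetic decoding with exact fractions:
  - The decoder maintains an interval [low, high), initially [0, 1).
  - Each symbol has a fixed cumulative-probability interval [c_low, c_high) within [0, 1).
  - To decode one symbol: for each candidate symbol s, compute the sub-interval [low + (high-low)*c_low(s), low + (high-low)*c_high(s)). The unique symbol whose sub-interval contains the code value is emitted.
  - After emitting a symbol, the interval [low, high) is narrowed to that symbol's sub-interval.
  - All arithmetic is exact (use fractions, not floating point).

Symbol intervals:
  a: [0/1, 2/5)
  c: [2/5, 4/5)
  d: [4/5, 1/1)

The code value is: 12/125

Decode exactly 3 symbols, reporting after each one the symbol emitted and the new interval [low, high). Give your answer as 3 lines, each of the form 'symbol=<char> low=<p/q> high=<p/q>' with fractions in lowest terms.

Answer: symbol=a low=0/1 high=2/5
symbol=a low=0/1 high=4/25
symbol=c low=8/125 high=16/125

Derivation:
Step 1: interval [0/1, 1/1), width = 1/1 - 0/1 = 1/1
  'a': [0/1 + 1/1*0/1, 0/1 + 1/1*2/5) = [0/1, 2/5) <- contains code 12/125
  'c': [0/1 + 1/1*2/5, 0/1 + 1/1*4/5) = [2/5, 4/5)
  'd': [0/1 + 1/1*4/5, 0/1 + 1/1*1/1) = [4/5, 1/1)
  emit 'a', narrow to [0/1, 2/5)
Step 2: interval [0/1, 2/5), width = 2/5 - 0/1 = 2/5
  'a': [0/1 + 2/5*0/1, 0/1 + 2/5*2/5) = [0/1, 4/25) <- contains code 12/125
  'c': [0/1 + 2/5*2/5, 0/1 + 2/5*4/5) = [4/25, 8/25)
  'd': [0/1 + 2/5*4/5, 0/1 + 2/5*1/1) = [8/25, 2/5)
  emit 'a', narrow to [0/1, 4/25)
Step 3: interval [0/1, 4/25), width = 4/25 - 0/1 = 4/25
  'a': [0/1 + 4/25*0/1, 0/1 + 4/25*2/5) = [0/1, 8/125)
  'c': [0/1 + 4/25*2/5, 0/1 + 4/25*4/5) = [8/125, 16/125) <- contains code 12/125
  'd': [0/1 + 4/25*4/5, 0/1 + 4/25*1/1) = [16/125, 4/25)
  emit 'c', narrow to [8/125, 16/125)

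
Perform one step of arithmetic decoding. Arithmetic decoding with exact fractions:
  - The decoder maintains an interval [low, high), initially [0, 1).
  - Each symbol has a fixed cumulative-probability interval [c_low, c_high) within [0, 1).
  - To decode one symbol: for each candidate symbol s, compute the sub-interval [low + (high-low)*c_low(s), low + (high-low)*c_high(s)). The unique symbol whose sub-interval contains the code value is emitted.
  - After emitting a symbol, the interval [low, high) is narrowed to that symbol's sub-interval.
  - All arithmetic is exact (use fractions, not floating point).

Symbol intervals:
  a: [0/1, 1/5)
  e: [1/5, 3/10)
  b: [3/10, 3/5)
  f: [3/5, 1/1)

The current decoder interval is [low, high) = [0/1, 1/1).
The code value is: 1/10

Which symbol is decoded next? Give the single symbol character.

Interval width = high − low = 1/1 − 0/1 = 1/1
Scaled code = (code − low) / width = (1/10 − 0/1) / 1/1 = 1/10
  a: [0/1, 1/5) ← scaled code falls here ✓
  e: [1/5, 3/10) 
  b: [3/10, 3/5) 
  f: [3/5, 1/1) 

Answer: a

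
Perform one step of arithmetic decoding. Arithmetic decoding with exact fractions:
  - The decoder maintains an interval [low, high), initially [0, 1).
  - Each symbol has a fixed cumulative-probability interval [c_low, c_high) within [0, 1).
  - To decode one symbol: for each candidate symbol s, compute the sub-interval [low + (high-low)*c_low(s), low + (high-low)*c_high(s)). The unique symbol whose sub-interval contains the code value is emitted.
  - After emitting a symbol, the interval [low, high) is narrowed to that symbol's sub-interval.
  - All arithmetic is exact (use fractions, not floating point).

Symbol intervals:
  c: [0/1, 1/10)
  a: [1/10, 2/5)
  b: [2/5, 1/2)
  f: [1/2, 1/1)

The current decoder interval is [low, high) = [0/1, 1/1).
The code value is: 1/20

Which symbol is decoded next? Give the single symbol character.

Answer: c

Derivation:
Interval width = high − low = 1/1 − 0/1 = 1/1
Scaled code = (code − low) / width = (1/20 − 0/1) / 1/1 = 1/20
  c: [0/1, 1/10) ← scaled code falls here ✓
  a: [1/10, 2/5) 
  b: [2/5, 1/2) 
  f: [1/2, 1/1) 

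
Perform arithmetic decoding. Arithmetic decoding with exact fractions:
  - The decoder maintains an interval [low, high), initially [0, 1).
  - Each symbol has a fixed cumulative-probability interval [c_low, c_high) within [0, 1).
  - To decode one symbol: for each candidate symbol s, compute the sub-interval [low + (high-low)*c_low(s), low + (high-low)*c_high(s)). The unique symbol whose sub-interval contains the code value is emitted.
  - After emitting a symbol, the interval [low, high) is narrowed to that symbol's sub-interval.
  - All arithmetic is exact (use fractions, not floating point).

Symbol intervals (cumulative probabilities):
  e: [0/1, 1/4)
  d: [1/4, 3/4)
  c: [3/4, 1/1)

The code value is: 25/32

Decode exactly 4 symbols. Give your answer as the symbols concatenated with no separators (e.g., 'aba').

Answer: cedd

Derivation:
Step 1: interval [0/1, 1/1), width = 1/1 - 0/1 = 1/1
  'e': [0/1 + 1/1*0/1, 0/1 + 1/1*1/4) = [0/1, 1/4)
  'd': [0/1 + 1/1*1/4, 0/1 + 1/1*3/4) = [1/4, 3/4)
  'c': [0/1 + 1/1*3/4, 0/1 + 1/1*1/1) = [3/4, 1/1) <- contains code 25/32
  emit 'c', narrow to [3/4, 1/1)
Step 2: interval [3/4, 1/1), width = 1/1 - 3/4 = 1/4
  'e': [3/4 + 1/4*0/1, 3/4 + 1/4*1/4) = [3/4, 13/16) <- contains code 25/32
  'd': [3/4 + 1/4*1/4, 3/4 + 1/4*3/4) = [13/16, 15/16)
  'c': [3/4 + 1/4*3/4, 3/4 + 1/4*1/1) = [15/16, 1/1)
  emit 'e', narrow to [3/4, 13/16)
Step 3: interval [3/4, 13/16), width = 13/16 - 3/4 = 1/16
  'e': [3/4 + 1/16*0/1, 3/4 + 1/16*1/4) = [3/4, 49/64)
  'd': [3/4 + 1/16*1/4, 3/4 + 1/16*3/4) = [49/64, 51/64) <- contains code 25/32
  'c': [3/4 + 1/16*3/4, 3/4 + 1/16*1/1) = [51/64, 13/16)
  emit 'd', narrow to [49/64, 51/64)
Step 4: interval [49/64, 51/64), width = 51/64 - 49/64 = 1/32
  'e': [49/64 + 1/32*0/1, 49/64 + 1/32*1/4) = [49/64, 99/128)
  'd': [49/64 + 1/32*1/4, 49/64 + 1/32*3/4) = [99/128, 101/128) <- contains code 25/32
  'c': [49/64 + 1/32*3/4, 49/64 + 1/32*1/1) = [101/128, 51/64)
  emit 'd', narrow to [99/128, 101/128)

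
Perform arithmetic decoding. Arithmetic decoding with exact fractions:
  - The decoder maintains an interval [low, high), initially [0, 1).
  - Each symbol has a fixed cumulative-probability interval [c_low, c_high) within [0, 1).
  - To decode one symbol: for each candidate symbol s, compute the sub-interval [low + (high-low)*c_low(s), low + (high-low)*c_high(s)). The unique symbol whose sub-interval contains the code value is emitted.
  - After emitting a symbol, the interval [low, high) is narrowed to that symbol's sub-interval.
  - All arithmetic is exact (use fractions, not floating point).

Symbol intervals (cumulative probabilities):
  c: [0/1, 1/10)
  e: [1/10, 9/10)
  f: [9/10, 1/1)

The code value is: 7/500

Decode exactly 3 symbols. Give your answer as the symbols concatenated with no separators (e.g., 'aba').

Step 1: interval [0/1, 1/1), width = 1/1 - 0/1 = 1/1
  'c': [0/1 + 1/1*0/1, 0/1 + 1/1*1/10) = [0/1, 1/10) <- contains code 7/500
  'e': [0/1 + 1/1*1/10, 0/1 + 1/1*9/10) = [1/10, 9/10)
  'f': [0/1 + 1/1*9/10, 0/1 + 1/1*1/1) = [9/10, 1/1)
  emit 'c', narrow to [0/1, 1/10)
Step 2: interval [0/1, 1/10), width = 1/10 - 0/1 = 1/10
  'c': [0/1 + 1/10*0/1, 0/1 + 1/10*1/10) = [0/1, 1/100)
  'e': [0/1 + 1/10*1/10, 0/1 + 1/10*9/10) = [1/100, 9/100) <- contains code 7/500
  'f': [0/1 + 1/10*9/10, 0/1 + 1/10*1/1) = [9/100, 1/10)
  emit 'e', narrow to [1/100, 9/100)
Step 3: interval [1/100, 9/100), width = 9/100 - 1/100 = 2/25
  'c': [1/100 + 2/25*0/1, 1/100 + 2/25*1/10) = [1/100, 9/500) <- contains code 7/500
  'e': [1/100 + 2/25*1/10, 1/100 + 2/25*9/10) = [9/500, 41/500)
  'f': [1/100 + 2/25*9/10, 1/100 + 2/25*1/1) = [41/500, 9/100)
  emit 'c', narrow to [1/100, 9/500)

Answer: cec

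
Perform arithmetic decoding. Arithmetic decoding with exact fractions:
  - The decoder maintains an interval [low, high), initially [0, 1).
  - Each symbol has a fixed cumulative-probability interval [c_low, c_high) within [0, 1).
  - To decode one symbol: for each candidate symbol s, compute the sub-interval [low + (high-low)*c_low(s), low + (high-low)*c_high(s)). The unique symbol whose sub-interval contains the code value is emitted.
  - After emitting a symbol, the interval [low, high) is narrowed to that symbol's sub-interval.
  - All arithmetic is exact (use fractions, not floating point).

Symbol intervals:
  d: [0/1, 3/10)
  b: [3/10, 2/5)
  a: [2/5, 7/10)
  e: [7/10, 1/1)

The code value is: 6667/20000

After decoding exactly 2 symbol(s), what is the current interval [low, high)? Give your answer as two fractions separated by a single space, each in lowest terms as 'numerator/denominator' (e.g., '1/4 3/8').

Answer: 33/100 17/50

Derivation:
Step 1: interval [0/1, 1/1), width = 1/1 - 0/1 = 1/1
  'd': [0/1 + 1/1*0/1, 0/1 + 1/1*3/10) = [0/1, 3/10)
  'b': [0/1 + 1/1*3/10, 0/1 + 1/1*2/5) = [3/10, 2/5) <- contains code 6667/20000
  'a': [0/1 + 1/1*2/5, 0/1 + 1/1*7/10) = [2/5, 7/10)
  'e': [0/1 + 1/1*7/10, 0/1 + 1/1*1/1) = [7/10, 1/1)
  emit 'b', narrow to [3/10, 2/5)
Step 2: interval [3/10, 2/5), width = 2/5 - 3/10 = 1/10
  'd': [3/10 + 1/10*0/1, 3/10 + 1/10*3/10) = [3/10, 33/100)
  'b': [3/10 + 1/10*3/10, 3/10 + 1/10*2/5) = [33/100, 17/50) <- contains code 6667/20000
  'a': [3/10 + 1/10*2/5, 3/10 + 1/10*7/10) = [17/50, 37/100)
  'e': [3/10 + 1/10*7/10, 3/10 + 1/10*1/1) = [37/100, 2/5)
  emit 'b', narrow to [33/100, 17/50)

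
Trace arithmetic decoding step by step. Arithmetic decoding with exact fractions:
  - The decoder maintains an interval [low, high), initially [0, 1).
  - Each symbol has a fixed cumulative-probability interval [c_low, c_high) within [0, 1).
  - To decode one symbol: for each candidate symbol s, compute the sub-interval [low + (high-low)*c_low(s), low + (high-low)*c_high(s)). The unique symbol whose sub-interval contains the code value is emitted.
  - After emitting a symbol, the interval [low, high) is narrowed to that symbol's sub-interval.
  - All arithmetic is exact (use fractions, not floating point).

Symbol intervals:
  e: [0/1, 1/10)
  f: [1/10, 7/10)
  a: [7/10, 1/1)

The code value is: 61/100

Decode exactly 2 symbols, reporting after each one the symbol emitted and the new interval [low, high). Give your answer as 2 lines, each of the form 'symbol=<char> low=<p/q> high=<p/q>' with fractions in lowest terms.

Step 1: interval [0/1, 1/1), width = 1/1 - 0/1 = 1/1
  'e': [0/1 + 1/1*0/1, 0/1 + 1/1*1/10) = [0/1, 1/10)
  'f': [0/1 + 1/1*1/10, 0/1 + 1/1*7/10) = [1/10, 7/10) <- contains code 61/100
  'a': [0/1 + 1/1*7/10, 0/1 + 1/1*1/1) = [7/10, 1/1)
  emit 'f', narrow to [1/10, 7/10)
Step 2: interval [1/10, 7/10), width = 7/10 - 1/10 = 3/5
  'e': [1/10 + 3/5*0/1, 1/10 + 3/5*1/10) = [1/10, 4/25)
  'f': [1/10 + 3/5*1/10, 1/10 + 3/5*7/10) = [4/25, 13/25)
  'a': [1/10 + 3/5*7/10, 1/10 + 3/5*1/1) = [13/25, 7/10) <- contains code 61/100
  emit 'a', narrow to [13/25, 7/10)

Answer: symbol=f low=1/10 high=7/10
symbol=a low=13/25 high=7/10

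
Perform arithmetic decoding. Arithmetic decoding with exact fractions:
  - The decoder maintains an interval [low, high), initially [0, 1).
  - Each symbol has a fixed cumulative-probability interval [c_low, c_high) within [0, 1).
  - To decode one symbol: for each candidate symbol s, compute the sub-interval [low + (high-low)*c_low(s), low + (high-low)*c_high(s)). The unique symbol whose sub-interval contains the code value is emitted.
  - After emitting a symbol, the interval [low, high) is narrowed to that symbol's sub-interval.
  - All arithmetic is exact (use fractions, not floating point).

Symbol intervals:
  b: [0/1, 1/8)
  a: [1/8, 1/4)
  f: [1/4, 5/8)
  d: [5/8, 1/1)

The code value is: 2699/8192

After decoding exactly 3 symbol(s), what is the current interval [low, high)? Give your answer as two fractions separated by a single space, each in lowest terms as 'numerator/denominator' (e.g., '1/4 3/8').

Step 1: interval [0/1, 1/1), width = 1/1 - 0/1 = 1/1
  'b': [0/1 + 1/1*0/1, 0/1 + 1/1*1/8) = [0/1, 1/8)
  'a': [0/1 + 1/1*1/8, 0/1 + 1/1*1/4) = [1/8, 1/4)
  'f': [0/1 + 1/1*1/4, 0/1 + 1/1*5/8) = [1/4, 5/8) <- contains code 2699/8192
  'd': [0/1 + 1/1*5/8, 0/1 + 1/1*1/1) = [5/8, 1/1)
  emit 'f', narrow to [1/4, 5/8)
Step 2: interval [1/4, 5/8), width = 5/8 - 1/4 = 3/8
  'b': [1/4 + 3/8*0/1, 1/4 + 3/8*1/8) = [1/4, 19/64)
  'a': [1/4 + 3/8*1/8, 1/4 + 3/8*1/4) = [19/64, 11/32) <- contains code 2699/8192
  'f': [1/4 + 3/8*1/4, 1/4 + 3/8*5/8) = [11/32, 31/64)
  'd': [1/4 + 3/8*5/8, 1/4 + 3/8*1/1) = [31/64, 5/8)
  emit 'a', narrow to [19/64, 11/32)
Step 3: interval [19/64, 11/32), width = 11/32 - 19/64 = 3/64
  'b': [19/64 + 3/64*0/1, 19/64 + 3/64*1/8) = [19/64, 155/512)
  'a': [19/64 + 3/64*1/8, 19/64 + 3/64*1/4) = [155/512, 79/256)
  'f': [19/64 + 3/64*1/4, 19/64 + 3/64*5/8) = [79/256, 167/512)
  'd': [19/64 + 3/64*5/8, 19/64 + 3/64*1/1) = [167/512, 11/32) <- contains code 2699/8192
  emit 'd', narrow to [167/512, 11/32)

Answer: 167/512 11/32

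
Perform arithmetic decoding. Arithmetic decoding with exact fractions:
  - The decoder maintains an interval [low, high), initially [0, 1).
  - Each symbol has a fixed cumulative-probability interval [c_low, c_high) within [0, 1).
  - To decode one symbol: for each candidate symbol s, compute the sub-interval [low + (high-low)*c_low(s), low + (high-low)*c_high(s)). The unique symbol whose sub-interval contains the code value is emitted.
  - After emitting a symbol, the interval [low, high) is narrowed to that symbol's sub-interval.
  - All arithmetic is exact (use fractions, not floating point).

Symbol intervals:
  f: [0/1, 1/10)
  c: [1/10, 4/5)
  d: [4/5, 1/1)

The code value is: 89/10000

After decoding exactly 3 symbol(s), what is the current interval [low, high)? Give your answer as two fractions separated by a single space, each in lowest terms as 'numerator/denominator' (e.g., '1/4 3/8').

Answer: 1/125 1/100

Derivation:
Step 1: interval [0/1, 1/1), width = 1/1 - 0/1 = 1/1
  'f': [0/1 + 1/1*0/1, 0/1 + 1/1*1/10) = [0/1, 1/10) <- contains code 89/10000
  'c': [0/1 + 1/1*1/10, 0/1 + 1/1*4/5) = [1/10, 4/5)
  'd': [0/1 + 1/1*4/5, 0/1 + 1/1*1/1) = [4/5, 1/1)
  emit 'f', narrow to [0/1, 1/10)
Step 2: interval [0/1, 1/10), width = 1/10 - 0/1 = 1/10
  'f': [0/1 + 1/10*0/1, 0/1 + 1/10*1/10) = [0/1, 1/100) <- contains code 89/10000
  'c': [0/1 + 1/10*1/10, 0/1 + 1/10*4/5) = [1/100, 2/25)
  'd': [0/1 + 1/10*4/5, 0/1 + 1/10*1/1) = [2/25, 1/10)
  emit 'f', narrow to [0/1, 1/100)
Step 3: interval [0/1, 1/100), width = 1/100 - 0/1 = 1/100
  'f': [0/1 + 1/100*0/1, 0/1 + 1/100*1/10) = [0/1, 1/1000)
  'c': [0/1 + 1/100*1/10, 0/1 + 1/100*4/5) = [1/1000, 1/125)
  'd': [0/1 + 1/100*4/5, 0/1 + 1/100*1/1) = [1/125, 1/100) <- contains code 89/10000
  emit 'd', narrow to [1/125, 1/100)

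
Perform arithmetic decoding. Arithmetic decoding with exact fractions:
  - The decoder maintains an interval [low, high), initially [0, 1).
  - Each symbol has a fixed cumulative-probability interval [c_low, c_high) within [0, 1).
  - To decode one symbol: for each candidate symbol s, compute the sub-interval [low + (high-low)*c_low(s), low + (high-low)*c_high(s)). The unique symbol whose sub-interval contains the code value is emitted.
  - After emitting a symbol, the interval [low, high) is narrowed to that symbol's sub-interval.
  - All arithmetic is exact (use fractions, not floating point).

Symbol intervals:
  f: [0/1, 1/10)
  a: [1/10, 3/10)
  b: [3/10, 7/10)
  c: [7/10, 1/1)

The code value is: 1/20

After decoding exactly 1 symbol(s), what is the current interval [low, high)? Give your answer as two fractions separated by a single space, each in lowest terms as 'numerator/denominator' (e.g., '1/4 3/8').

Answer: 0/1 1/10

Derivation:
Step 1: interval [0/1, 1/1), width = 1/1 - 0/1 = 1/1
  'f': [0/1 + 1/1*0/1, 0/1 + 1/1*1/10) = [0/1, 1/10) <- contains code 1/20
  'a': [0/1 + 1/1*1/10, 0/1 + 1/1*3/10) = [1/10, 3/10)
  'b': [0/1 + 1/1*3/10, 0/1 + 1/1*7/10) = [3/10, 7/10)
  'c': [0/1 + 1/1*7/10, 0/1 + 1/1*1/1) = [7/10, 1/1)
  emit 'f', narrow to [0/1, 1/10)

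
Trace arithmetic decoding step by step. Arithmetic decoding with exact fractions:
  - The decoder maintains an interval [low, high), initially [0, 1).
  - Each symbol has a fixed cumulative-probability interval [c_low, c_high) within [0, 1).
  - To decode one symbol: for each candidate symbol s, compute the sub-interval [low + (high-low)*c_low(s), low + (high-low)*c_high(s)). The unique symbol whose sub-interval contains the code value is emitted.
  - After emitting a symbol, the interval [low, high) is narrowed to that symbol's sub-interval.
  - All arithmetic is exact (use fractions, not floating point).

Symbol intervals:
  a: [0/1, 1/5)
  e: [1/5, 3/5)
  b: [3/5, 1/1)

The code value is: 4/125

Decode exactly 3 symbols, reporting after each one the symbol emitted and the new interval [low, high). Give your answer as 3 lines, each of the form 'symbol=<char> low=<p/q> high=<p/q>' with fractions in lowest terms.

Step 1: interval [0/1, 1/1), width = 1/1 - 0/1 = 1/1
  'a': [0/1 + 1/1*0/1, 0/1 + 1/1*1/5) = [0/1, 1/5) <- contains code 4/125
  'e': [0/1 + 1/1*1/5, 0/1 + 1/1*3/5) = [1/5, 3/5)
  'b': [0/1 + 1/1*3/5, 0/1 + 1/1*1/1) = [3/5, 1/1)
  emit 'a', narrow to [0/1, 1/5)
Step 2: interval [0/1, 1/5), width = 1/5 - 0/1 = 1/5
  'a': [0/1 + 1/5*0/1, 0/1 + 1/5*1/5) = [0/1, 1/25) <- contains code 4/125
  'e': [0/1 + 1/5*1/5, 0/1 + 1/5*3/5) = [1/25, 3/25)
  'b': [0/1 + 1/5*3/5, 0/1 + 1/5*1/1) = [3/25, 1/5)
  emit 'a', narrow to [0/1, 1/25)
Step 3: interval [0/1, 1/25), width = 1/25 - 0/1 = 1/25
  'a': [0/1 + 1/25*0/1, 0/1 + 1/25*1/5) = [0/1, 1/125)
  'e': [0/1 + 1/25*1/5, 0/1 + 1/25*3/5) = [1/125, 3/125)
  'b': [0/1 + 1/25*3/5, 0/1 + 1/25*1/1) = [3/125, 1/25) <- contains code 4/125
  emit 'b', narrow to [3/125, 1/25)

Answer: symbol=a low=0/1 high=1/5
symbol=a low=0/1 high=1/25
symbol=b low=3/125 high=1/25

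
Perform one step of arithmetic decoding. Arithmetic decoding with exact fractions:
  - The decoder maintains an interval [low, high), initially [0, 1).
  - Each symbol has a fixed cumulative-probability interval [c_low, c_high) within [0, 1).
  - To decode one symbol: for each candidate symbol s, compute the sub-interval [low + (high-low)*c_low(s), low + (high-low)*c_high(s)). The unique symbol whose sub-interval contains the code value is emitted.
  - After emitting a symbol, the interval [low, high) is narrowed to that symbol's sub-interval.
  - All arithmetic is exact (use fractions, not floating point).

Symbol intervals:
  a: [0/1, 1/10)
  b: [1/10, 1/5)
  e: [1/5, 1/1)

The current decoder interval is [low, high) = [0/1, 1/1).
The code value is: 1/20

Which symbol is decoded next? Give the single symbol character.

Interval width = high − low = 1/1 − 0/1 = 1/1
Scaled code = (code − low) / width = (1/20 − 0/1) / 1/1 = 1/20
  a: [0/1, 1/10) ← scaled code falls here ✓
  b: [1/10, 1/5) 
  e: [1/5, 1/1) 

Answer: a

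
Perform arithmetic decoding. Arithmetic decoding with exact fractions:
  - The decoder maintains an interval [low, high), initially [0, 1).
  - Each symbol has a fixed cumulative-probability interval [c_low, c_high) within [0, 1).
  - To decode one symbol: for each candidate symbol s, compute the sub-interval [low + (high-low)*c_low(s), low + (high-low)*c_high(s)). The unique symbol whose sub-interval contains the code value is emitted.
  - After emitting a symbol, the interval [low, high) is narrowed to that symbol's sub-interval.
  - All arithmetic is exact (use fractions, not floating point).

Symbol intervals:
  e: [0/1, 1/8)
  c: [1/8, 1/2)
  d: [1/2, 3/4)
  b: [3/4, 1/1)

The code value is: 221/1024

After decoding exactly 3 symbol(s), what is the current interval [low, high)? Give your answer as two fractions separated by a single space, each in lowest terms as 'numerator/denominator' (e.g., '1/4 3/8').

Step 1: interval [0/1, 1/1), width = 1/1 - 0/1 = 1/1
  'e': [0/1 + 1/1*0/1, 0/1 + 1/1*1/8) = [0/1, 1/8)
  'c': [0/1 + 1/1*1/8, 0/1 + 1/1*1/2) = [1/8, 1/2) <- contains code 221/1024
  'd': [0/1 + 1/1*1/2, 0/1 + 1/1*3/4) = [1/2, 3/4)
  'b': [0/1 + 1/1*3/4, 0/1 + 1/1*1/1) = [3/4, 1/1)
  emit 'c', narrow to [1/8, 1/2)
Step 2: interval [1/8, 1/2), width = 1/2 - 1/8 = 3/8
  'e': [1/8 + 3/8*0/1, 1/8 + 3/8*1/8) = [1/8, 11/64)
  'c': [1/8 + 3/8*1/8, 1/8 + 3/8*1/2) = [11/64, 5/16) <- contains code 221/1024
  'd': [1/8 + 3/8*1/2, 1/8 + 3/8*3/4) = [5/16, 13/32)
  'b': [1/8 + 3/8*3/4, 1/8 + 3/8*1/1) = [13/32, 1/2)
  emit 'c', narrow to [11/64, 5/16)
Step 3: interval [11/64, 5/16), width = 5/16 - 11/64 = 9/64
  'e': [11/64 + 9/64*0/1, 11/64 + 9/64*1/8) = [11/64, 97/512)
  'c': [11/64 + 9/64*1/8, 11/64 + 9/64*1/2) = [97/512, 31/128) <- contains code 221/1024
  'd': [11/64 + 9/64*1/2, 11/64 + 9/64*3/4) = [31/128, 71/256)
  'b': [11/64 + 9/64*3/4, 11/64 + 9/64*1/1) = [71/256, 5/16)
  emit 'c', narrow to [97/512, 31/128)

Answer: 97/512 31/128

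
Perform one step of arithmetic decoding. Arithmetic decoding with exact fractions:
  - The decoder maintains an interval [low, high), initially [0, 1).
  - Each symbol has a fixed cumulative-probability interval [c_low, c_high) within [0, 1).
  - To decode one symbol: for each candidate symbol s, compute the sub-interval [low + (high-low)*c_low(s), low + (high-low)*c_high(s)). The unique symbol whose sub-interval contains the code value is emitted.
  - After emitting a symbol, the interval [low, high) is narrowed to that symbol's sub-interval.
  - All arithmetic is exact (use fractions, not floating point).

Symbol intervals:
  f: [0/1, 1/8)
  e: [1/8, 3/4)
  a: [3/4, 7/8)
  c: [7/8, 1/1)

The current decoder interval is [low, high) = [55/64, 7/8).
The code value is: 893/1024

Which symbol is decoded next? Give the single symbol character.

Interval width = high − low = 7/8 − 55/64 = 1/64
Scaled code = (code − low) / width = (893/1024 − 55/64) / 1/64 = 13/16
  f: [0/1, 1/8) 
  e: [1/8, 3/4) 
  a: [3/4, 7/8) ← scaled code falls here ✓
  c: [7/8, 1/1) 

Answer: a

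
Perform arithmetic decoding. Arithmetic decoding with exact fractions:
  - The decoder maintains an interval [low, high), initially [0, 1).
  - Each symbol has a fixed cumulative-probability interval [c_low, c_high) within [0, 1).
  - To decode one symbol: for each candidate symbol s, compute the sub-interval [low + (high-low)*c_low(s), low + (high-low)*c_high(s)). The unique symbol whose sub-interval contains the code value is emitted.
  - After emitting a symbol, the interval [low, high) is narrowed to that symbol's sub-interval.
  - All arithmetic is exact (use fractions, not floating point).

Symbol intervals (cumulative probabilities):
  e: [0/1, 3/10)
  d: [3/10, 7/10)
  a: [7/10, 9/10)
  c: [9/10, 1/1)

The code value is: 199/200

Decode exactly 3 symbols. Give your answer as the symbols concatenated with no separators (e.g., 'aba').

Step 1: interval [0/1, 1/1), width = 1/1 - 0/1 = 1/1
  'e': [0/1 + 1/1*0/1, 0/1 + 1/1*3/10) = [0/1, 3/10)
  'd': [0/1 + 1/1*3/10, 0/1 + 1/1*7/10) = [3/10, 7/10)
  'a': [0/1 + 1/1*7/10, 0/1 + 1/1*9/10) = [7/10, 9/10)
  'c': [0/1 + 1/1*9/10, 0/1 + 1/1*1/1) = [9/10, 1/1) <- contains code 199/200
  emit 'c', narrow to [9/10, 1/1)
Step 2: interval [9/10, 1/1), width = 1/1 - 9/10 = 1/10
  'e': [9/10 + 1/10*0/1, 9/10 + 1/10*3/10) = [9/10, 93/100)
  'd': [9/10 + 1/10*3/10, 9/10 + 1/10*7/10) = [93/100, 97/100)
  'a': [9/10 + 1/10*7/10, 9/10 + 1/10*9/10) = [97/100, 99/100)
  'c': [9/10 + 1/10*9/10, 9/10 + 1/10*1/1) = [99/100, 1/1) <- contains code 199/200
  emit 'c', narrow to [99/100, 1/1)
Step 3: interval [99/100, 1/1), width = 1/1 - 99/100 = 1/100
  'e': [99/100 + 1/100*0/1, 99/100 + 1/100*3/10) = [99/100, 993/1000)
  'd': [99/100 + 1/100*3/10, 99/100 + 1/100*7/10) = [993/1000, 997/1000) <- contains code 199/200
  'a': [99/100 + 1/100*7/10, 99/100 + 1/100*9/10) = [997/1000, 999/1000)
  'c': [99/100 + 1/100*9/10, 99/100 + 1/100*1/1) = [999/1000, 1/1)
  emit 'd', narrow to [993/1000, 997/1000)

Answer: ccd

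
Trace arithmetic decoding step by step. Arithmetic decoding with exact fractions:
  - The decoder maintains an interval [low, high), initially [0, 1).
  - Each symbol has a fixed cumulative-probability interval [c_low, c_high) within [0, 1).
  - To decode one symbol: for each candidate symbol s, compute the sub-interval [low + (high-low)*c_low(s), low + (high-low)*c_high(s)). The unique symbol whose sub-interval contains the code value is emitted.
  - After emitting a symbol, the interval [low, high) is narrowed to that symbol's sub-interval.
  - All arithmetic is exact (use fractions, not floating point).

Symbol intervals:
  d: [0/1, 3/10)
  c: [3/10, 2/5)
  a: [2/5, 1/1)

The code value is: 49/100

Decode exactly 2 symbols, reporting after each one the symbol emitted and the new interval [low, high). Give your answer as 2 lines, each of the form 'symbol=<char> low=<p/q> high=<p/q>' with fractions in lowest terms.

Step 1: interval [0/1, 1/1), width = 1/1 - 0/1 = 1/1
  'd': [0/1 + 1/1*0/1, 0/1 + 1/1*3/10) = [0/1, 3/10)
  'c': [0/1 + 1/1*3/10, 0/1 + 1/1*2/5) = [3/10, 2/5)
  'a': [0/1 + 1/1*2/5, 0/1 + 1/1*1/1) = [2/5, 1/1) <- contains code 49/100
  emit 'a', narrow to [2/5, 1/1)
Step 2: interval [2/5, 1/1), width = 1/1 - 2/5 = 3/5
  'd': [2/5 + 3/5*0/1, 2/5 + 3/5*3/10) = [2/5, 29/50) <- contains code 49/100
  'c': [2/5 + 3/5*3/10, 2/5 + 3/5*2/5) = [29/50, 16/25)
  'a': [2/5 + 3/5*2/5, 2/5 + 3/5*1/1) = [16/25, 1/1)
  emit 'd', narrow to [2/5, 29/50)

Answer: symbol=a low=2/5 high=1/1
symbol=d low=2/5 high=29/50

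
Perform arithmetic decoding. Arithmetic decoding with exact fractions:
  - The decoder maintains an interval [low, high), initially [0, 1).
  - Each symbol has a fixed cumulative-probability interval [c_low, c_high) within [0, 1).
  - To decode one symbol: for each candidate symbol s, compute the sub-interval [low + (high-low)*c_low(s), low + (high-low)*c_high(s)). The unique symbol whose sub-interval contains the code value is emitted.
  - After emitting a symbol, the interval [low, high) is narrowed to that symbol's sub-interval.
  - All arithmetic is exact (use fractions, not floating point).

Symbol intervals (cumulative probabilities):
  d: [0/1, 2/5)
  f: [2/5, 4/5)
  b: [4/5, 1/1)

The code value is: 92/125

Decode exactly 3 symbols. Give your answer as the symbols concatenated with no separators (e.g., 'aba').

Answer: fbd

Derivation:
Step 1: interval [0/1, 1/1), width = 1/1 - 0/1 = 1/1
  'd': [0/1 + 1/1*0/1, 0/1 + 1/1*2/5) = [0/1, 2/5)
  'f': [0/1 + 1/1*2/5, 0/1 + 1/1*4/5) = [2/5, 4/5) <- contains code 92/125
  'b': [0/1 + 1/1*4/5, 0/1 + 1/1*1/1) = [4/5, 1/1)
  emit 'f', narrow to [2/5, 4/5)
Step 2: interval [2/5, 4/5), width = 4/5 - 2/5 = 2/5
  'd': [2/5 + 2/5*0/1, 2/5 + 2/5*2/5) = [2/5, 14/25)
  'f': [2/5 + 2/5*2/5, 2/5 + 2/5*4/5) = [14/25, 18/25)
  'b': [2/5 + 2/5*4/5, 2/5 + 2/5*1/1) = [18/25, 4/5) <- contains code 92/125
  emit 'b', narrow to [18/25, 4/5)
Step 3: interval [18/25, 4/5), width = 4/5 - 18/25 = 2/25
  'd': [18/25 + 2/25*0/1, 18/25 + 2/25*2/5) = [18/25, 94/125) <- contains code 92/125
  'f': [18/25 + 2/25*2/5, 18/25 + 2/25*4/5) = [94/125, 98/125)
  'b': [18/25 + 2/25*4/5, 18/25 + 2/25*1/1) = [98/125, 4/5)
  emit 'd', narrow to [18/25, 94/125)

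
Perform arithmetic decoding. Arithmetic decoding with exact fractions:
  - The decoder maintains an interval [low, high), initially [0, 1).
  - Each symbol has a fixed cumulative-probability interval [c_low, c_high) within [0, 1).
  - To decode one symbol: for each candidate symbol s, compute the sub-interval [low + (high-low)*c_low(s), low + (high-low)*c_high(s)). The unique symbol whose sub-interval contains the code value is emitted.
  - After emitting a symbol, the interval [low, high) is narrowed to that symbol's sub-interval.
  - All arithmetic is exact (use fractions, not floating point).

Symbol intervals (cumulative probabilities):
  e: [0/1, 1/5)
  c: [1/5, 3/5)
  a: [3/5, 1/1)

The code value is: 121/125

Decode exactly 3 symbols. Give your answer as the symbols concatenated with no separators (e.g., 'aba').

Step 1: interval [0/1, 1/1), width = 1/1 - 0/1 = 1/1
  'e': [0/1 + 1/1*0/1, 0/1 + 1/1*1/5) = [0/1, 1/5)
  'c': [0/1 + 1/1*1/5, 0/1 + 1/1*3/5) = [1/5, 3/5)
  'a': [0/1 + 1/1*3/5, 0/1 + 1/1*1/1) = [3/5, 1/1) <- contains code 121/125
  emit 'a', narrow to [3/5, 1/1)
Step 2: interval [3/5, 1/1), width = 1/1 - 3/5 = 2/5
  'e': [3/5 + 2/5*0/1, 3/5 + 2/5*1/5) = [3/5, 17/25)
  'c': [3/5 + 2/5*1/5, 3/5 + 2/5*3/5) = [17/25, 21/25)
  'a': [3/5 + 2/5*3/5, 3/5 + 2/5*1/1) = [21/25, 1/1) <- contains code 121/125
  emit 'a', narrow to [21/25, 1/1)
Step 3: interval [21/25, 1/1), width = 1/1 - 21/25 = 4/25
  'e': [21/25 + 4/25*0/1, 21/25 + 4/25*1/5) = [21/25, 109/125)
  'c': [21/25 + 4/25*1/5, 21/25 + 4/25*3/5) = [109/125, 117/125)
  'a': [21/25 + 4/25*3/5, 21/25 + 4/25*1/1) = [117/125, 1/1) <- contains code 121/125
  emit 'a', narrow to [117/125, 1/1)

Answer: aaa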